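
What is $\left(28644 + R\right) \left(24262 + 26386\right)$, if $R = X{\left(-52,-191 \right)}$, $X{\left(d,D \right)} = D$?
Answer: $1441087544$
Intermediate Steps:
$R = -191$
$\left(28644 + R\right) \left(24262 + 26386\right) = \left(28644 - 191\right) \left(24262 + 26386\right) = 28453 \cdot 50648 = 1441087544$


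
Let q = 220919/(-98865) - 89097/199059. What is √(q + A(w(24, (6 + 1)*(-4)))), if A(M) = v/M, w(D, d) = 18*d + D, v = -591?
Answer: I*√2627195780600599390/1345638840 ≈ 1.2045*I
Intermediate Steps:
q = -17594830042/6559989345 (q = 220919*(-1/98865) - 89097*1/199059 = -220919/98865 - 29699/66353 = -17594830042/6559989345 ≈ -2.6821)
w(D, d) = D + 18*d
A(M) = -591/M
√(q + A(w(24, (6 + 1)*(-4)))) = √(-17594830042/6559989345 - 591/(24 + 18*((6 + 1)*(-4)))) = √(-17594830042/6559989345 - 591/(24 + 18*(7*(-4)))) = √(-17594830042/6559989345 - 591/(24 + 18*(-28))) = √(-17594830042/6559989345 - 591/(24 - 504)) = √(-17594830042/6559989345 - 591/(-480)) = √(-17594830042/6559989345 - 591*(-1/480)) = √(-17594830042/6559989345 + 197/160) = √(-304570981151/209919659040) = I*√2627195780600599390/1345638840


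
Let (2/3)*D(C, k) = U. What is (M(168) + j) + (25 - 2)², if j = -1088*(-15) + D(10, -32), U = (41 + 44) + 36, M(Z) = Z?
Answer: 34397/2 ≈ 17199.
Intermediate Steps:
U = 121 (U = 85 + 36 = 121)
D(C, k) = 363/2 (D(C, k) = (3/2)*121 = 363/2)
j = 33003/2 (j = -1088*(-15) + 363/2 = 16320 + 363/2 = 33003/2 ≈ 16502.)
(M(168) + j) + (25 - 2)² = (168 + 33003/2) + (25 - 2)² = 33339/2 + 23² = 33339/2 + 529 = 34397/2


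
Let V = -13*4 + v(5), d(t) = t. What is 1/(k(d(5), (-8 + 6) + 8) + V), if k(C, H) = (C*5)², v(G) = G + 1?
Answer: 1/579 ≈ 0.0017271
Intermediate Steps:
v(G) = 1 + G
k(C, H) = 25*C² (k(C, H) = (5*C)² = 25*C²)
V = -46 (V = -13*4 + (1 + 5) = -52 + 6 = -46)
1/(k(d(5), (-8 + 6) + 8) + V) = 1/(25*5² - 46) = 1/(25*25 - 46) = 1/(625 - 46) = 1/579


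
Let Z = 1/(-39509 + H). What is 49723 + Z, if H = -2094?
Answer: 2068625968/41603 ≈ 49723.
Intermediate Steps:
Z = -1/41603 (Z = 1/(-39509 - 2094) = 1/(-41603) = -1/41603 ≈ -2.4037e-5)
49723 + Z = 49723 - 1/41603 = 2068625968/41603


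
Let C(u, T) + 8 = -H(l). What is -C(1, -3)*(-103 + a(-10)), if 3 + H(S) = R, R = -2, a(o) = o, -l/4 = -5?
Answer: -339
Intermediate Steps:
l = 20 (l = -4*(-5) = 20)
H(S) = -5 (H(S) = -3 - 2 = -5)
C(u, T) = -3 (C(u, T) = -8 - 1*(-5) = -8 + 5 = -3)
-C(1, -3)*(-103 + a(-10)) = -(-3)*(-103 - 10) = -(-3)*(-113) = -1*339 = -339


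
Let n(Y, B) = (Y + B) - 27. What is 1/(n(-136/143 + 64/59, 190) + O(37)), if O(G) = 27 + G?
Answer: 8437/1916327 ≈ 0.0044027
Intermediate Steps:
n(Y, B) = -27 + B + Y (n(Y, B) = (B + Y) - 27 = -27 + B + Y)
1/(n(-136/143 + 64/59, 190) + O(37)) = 1/((-27 + 190 + (-136/143 + 64/59)) + (27 + 37)) = 1/((-27 + 190 + (-136*1/143 + 64*(1/59))) + 64) = 1/((-27 + 190 + (-136/143 + 64/59)) + 64) = 1/((-27 + 190 + 1128/8437) + 64) = 1/(1376359/8437 + 64) = 1/(1916327/8437) = 8437/1916327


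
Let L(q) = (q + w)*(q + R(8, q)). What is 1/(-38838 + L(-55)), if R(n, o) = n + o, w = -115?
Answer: -1/21498 ≈ -4.6516e-5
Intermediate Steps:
L(q) = (-115 + q)*(8 + 2*q) (L(q) = (q - 115)*(q + (8 + q)) = (-115 + q)*(8 + 2*q))
1/(-38838 + L(-55)) = 1/(-38838 + (-920 - 222*(-55) + 2*(-55)²)) = 1/(-38838 + (-920 + 12210 + 2*3025)) = 1/(-38838 + (-920 + 12210 + 6050)) = 1/(-38838 + 17340) = 1/(-21498) = -1/21498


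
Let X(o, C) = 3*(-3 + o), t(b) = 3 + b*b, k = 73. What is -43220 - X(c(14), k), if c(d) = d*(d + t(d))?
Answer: -52157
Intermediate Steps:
t(b) = 3 + b²
c(d) = d*(3 + d + d²) (c(d) = d*(d + (3 + d²)) = d*(3 + d + d²))
X(o, C) = -9 + 3*o
-43220 - X(c(14), k) = -43220 - (-9 + 3*(14*(3 + 14 + 14²))) = -43220 - (-9 + 3*(14*(3 + 14 + 196))) = -43220 - (-9 + 3*(14*213)) = -43220 - (-9 + 3*2982) = -43220 - (-9 + 8946) = -43220 - 1*8937 = -43220 - 8937 = -52157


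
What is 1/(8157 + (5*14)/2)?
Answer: 1/8192 ≈ 0.00012207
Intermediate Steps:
1/(8157 + (5*14)/2) = 1/(8157 + 70*(½)) = 1/(8157 + 35) = 1/8192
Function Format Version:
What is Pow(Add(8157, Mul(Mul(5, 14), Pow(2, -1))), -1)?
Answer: Rational(1, 8192) ≈ 0.00012207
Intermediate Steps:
Pow(Add(8157, Mul(Mul(5, 14), Pow(2, -1))), -1) = Pow(Add(8157, Mul(70, Rational(1, 2))), -1) = Pow(Add(8157, 35), -1) = Pow(8192, -1) = Rational(1, 8192)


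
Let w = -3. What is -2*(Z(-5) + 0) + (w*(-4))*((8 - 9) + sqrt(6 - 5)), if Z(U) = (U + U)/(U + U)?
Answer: -2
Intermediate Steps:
Z(U) = 1 (Z(U) = (2*U)/((2*U)) = (2*U)*(1/(2*U)) = 1)
-2*(Z(-5) + 0) + (w*(-4))*((8 - 9) + sqrt(6 - 5)) = -2*(1 + 0) + (-3*(-4))*((8 - 9) + sqrt(6 - 5)) = -2*1 + 12*(-1 + sqrt(1)) = -2 + 12*(-1 + 1) = -2 + 12*0 = -2 + 0 = -2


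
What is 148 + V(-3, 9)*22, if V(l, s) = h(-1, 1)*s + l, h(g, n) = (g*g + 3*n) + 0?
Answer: 874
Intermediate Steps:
h(g, n) = g**2 + 3*n (h(g, n) = (g**2 + 3*n) + 0 = g**2 + 3*n)
V(l, s) = l + 4*s (V(l, s) = ((-1)**2 + 3*1)*s + l = (1 + 3)*s + l = 4*s + l = l + 4*s)
148 + V(-3, 9)*22 = 148 + (-3 + 4*9)*22 = 148 + (-3 + 36)*22 = 148 + 33*22 = 148 + 726 = 874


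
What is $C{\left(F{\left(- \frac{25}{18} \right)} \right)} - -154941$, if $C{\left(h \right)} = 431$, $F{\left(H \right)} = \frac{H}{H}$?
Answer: $155372$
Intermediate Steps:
$F{\left(H \right)} = 1$
$C{\left(F{\left(- \frac{25}{18} \right)} \right)} - -154941 = 431 - -154941 = 431 + 154941 = 155372$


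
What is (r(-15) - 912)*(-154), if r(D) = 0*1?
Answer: 140448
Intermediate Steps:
r(D) = 0
(r(-15) - 912)*(-154) = (0 - 912)*(-154) = -912*(-154) = 140448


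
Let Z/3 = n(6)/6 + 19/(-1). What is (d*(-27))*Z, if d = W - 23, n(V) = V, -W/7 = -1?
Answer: -23328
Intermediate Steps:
W = 7 (W = -7*(-1) = 7)
Z = -54 (Z = 3*(6/6 + 19/(-1)) = 3*(6*(1/6) + 19*(-1)) = 3*(1 - 19) = 3*(-18) = -54)
d = -16 (d = 7 - 23 = -16)
(d*(-27))*Z = -16*(-27)*(-54) = 432*(-54) = -23328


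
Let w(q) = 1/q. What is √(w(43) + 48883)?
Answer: √90384710/43 ≈ 221.09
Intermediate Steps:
√(w(43) + 48883) = √(1/43 + 48883) = √(2101970/43) = √90384710/43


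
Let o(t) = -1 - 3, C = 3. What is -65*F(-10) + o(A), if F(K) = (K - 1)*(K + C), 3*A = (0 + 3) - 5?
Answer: -5009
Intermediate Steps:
A = -⅔ (A = ((0 + 3) - 5)/3 = (3 - 5)/3 = (⅓)*(-2) = -⅔ ≈ -0.66667)
o(t) = -4
F(K) = (-1 + K)*(3 + K) (F(K) = (K - 1)*(K + 3) = (-1 + K)*(3 + K))
-65*F(-10) + o(A) = -65*(-3 + (-10)² + 2*(-10)) - 4 = -65*(-3 + 100 - 20) - 4 = -65*77 - 4 = -5005 - 4 = -5009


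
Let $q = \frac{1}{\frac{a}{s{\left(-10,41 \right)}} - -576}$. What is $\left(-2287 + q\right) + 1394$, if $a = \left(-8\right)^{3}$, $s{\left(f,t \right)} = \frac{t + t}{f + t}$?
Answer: $- \frac{14002199}{15680} \approx -893.0$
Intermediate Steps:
$s{\left(f,t \right)} = \frac{2 t}{f + t}$
$a = -512$
$q = \frac{41}{15680}$ ($q = \frac{1}{- \frac{512}{2 \cdot 41 \frac{1}{-10 + 41}} - -576} = \frac{1}{- \frac{512}{2 \cdot 41 \cdot \frac{1}{31}} + 576} = \frac{1}{- \frac{512}{\frac{82}{31}} + 576} = \frac{1}{\left(-512\right) \frac{31}{82} + 576} = \frac{1}{- \frac{7936}{41} + 576} = \frac{1}{\frac{15680}{41}} = \frac{41}{15680} \approx 0.0026148$)
$\left(-2287 + q\right) + 1394 = \left(-2287 + \frac{41}{15680}\right) + 1394 = - \frac{35860119}{15680} + 1394 = - \frac{14002199}{15680}$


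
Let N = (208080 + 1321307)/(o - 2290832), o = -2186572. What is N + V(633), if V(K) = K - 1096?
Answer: -2074567439/4477404 ≈ -463.34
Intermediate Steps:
V(K) = -1096 + K
N = -1529387/4477404 (N = (208080 + 1321307)/(-2186572 - 2290832) = 1529387/(-4477404) = 1529387*(-1/4477404) = -1529387/4477404 ≈ -0.34158)
N + V(633) = -1529387/4477404 + (-1096 + 633) = -1529387/4477404 - 463 = -2074567439/4477404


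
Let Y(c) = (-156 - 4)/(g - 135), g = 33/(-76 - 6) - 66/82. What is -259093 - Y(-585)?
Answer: -2893822837/11169 ≈ -2.5909e+5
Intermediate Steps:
g = -99/82 (g = 33/(-82) - 66*1/82 = 33*(-1/82) - 33/41 = -33/82 - 33/41 = -99/82 ≈ -1.2073)
Y(c) = 13120/11169 (Y(c) = (-156 - 4)/(-99/82 - 135) = -160/(-11169/82) = -160*(-82/11169) = 13120/11169)
-259093 - Y(-585) = -259093 - 1*13120/11169 = -259093 - 13120/11169 = -2893822837/11169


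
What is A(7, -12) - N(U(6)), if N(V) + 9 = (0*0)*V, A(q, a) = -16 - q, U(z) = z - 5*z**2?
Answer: -14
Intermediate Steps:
N(V) = -9 (N(V) = -9 + (0*0)*V = -9 + 0*V = -9 + 0 = -9)
A(7, -12) - N(U(6)) = (-16 - 1*7) - 1*(-9) = (-16 - 7) + 9 = -23 + 9 = -14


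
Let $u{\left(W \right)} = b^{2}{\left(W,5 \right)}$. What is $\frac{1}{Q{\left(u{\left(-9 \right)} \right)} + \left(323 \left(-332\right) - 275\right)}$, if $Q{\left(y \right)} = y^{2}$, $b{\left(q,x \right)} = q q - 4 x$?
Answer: $\frac{1}{13738330} \approx 7.2789 \cdot 10^{-8}$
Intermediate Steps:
$b{\left(q,x \right)} = q^{2} - 4 x$
$u{\left(W \right)} = \left(-20 + W^{2}\right)^{2}$ ($u{\left(W \right)} = \left(W^{2} - 20\right)^{2} = \left(-20 + W^{2}\right)^{2}$)
$\frac{1}{Q{\left(u{\left(-9 \right)} \right)} + \left(323 \left(-332\right) - 275\right)} = \frac{1}{\left(\left(-20 + \left(-9\right)^{2}\right)^{2}\right)^{2} + \left(323 \left(-332\right) - 275\right)} = \frac{1}{\left(\left(-20 + 81\right)^{2}\right)^{2} - 107511} = \frac{1}{\left(61^{2}\right)^{2} - 107511} = \frac{1}{3721^{2} - 107511} = \frac{1}{13845841 - 107511} = \frac{1}{13738330}$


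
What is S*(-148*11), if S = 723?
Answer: -1177044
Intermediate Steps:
S*(-148*11) = 723*(-148*11) = 723*(-1628) = -1177044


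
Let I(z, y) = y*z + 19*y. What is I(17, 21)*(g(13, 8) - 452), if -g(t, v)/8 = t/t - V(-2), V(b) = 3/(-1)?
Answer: -365904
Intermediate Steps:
V(b) = -3 (V(b) = 3*(-1) = -3)
I(z, y) = 19*y + y*z
g(t, v) = -32 (g(t, v) = -8*(t/t - 1*(-3)) = -8*(1 + 3) = -8*4 = -32)
I(17, 21)*(g(13, 8) - 452) = (21*(19 + 17))*(-32 - 452) = (21*36)*(-484) = 756*(-484) = -365904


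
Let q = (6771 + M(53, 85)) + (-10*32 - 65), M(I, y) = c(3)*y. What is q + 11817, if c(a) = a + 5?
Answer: 18883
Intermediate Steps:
c(a) = 5 + a
M(I, y) = 8*y (M(I, y) = (5 + 3)*y = 8*y)
q = 7066 (q = (6771 + 8*85) + (-10*32 - 65) = (6771 + 680) + (-320 - 65) = 7451 - 385 = 7066)
q + 11817 = 7066 + 11817 = 18883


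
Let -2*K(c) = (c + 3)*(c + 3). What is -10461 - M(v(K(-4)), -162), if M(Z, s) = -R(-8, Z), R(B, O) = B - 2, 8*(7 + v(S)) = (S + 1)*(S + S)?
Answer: -10471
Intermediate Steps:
K(c) = -(3 + c)**2/2 (K(c) = -(c + 3)*(c + 3)/2 = -(3 + c)*(3 + c)/2 = -(3 + c)**2/2)
v(S) = -7 + S*(1 + S)/4 (v(S) = -7 + ((S + 1)*(S + S))/8 = -7 + ((1 + S)*(2*S))/8 = -7 + (2*S*(1 + S))/8 = -7 + S*(1 + S)/4)
R(B, O) = -2 + B
M(Z, s) = 10 (M(Z, s) = -(-2 - 8) = -1*(-10) = 10)
-10461 - M(v(K(-4)), -162) = -10461 - 1*10 = -10461 - 10 = -10471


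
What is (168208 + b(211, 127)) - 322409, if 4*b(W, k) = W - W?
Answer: -154201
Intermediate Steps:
b(W, k) = 0 (b(W, k) = (W - W)/4 = (¼)*0 = 0)
(168208 + b(211, 127)) - 322409 = (168208 + 0) - 322409 = 168208 - 322409 = -154201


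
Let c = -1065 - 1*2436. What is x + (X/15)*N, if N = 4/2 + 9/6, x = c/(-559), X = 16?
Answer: 83819/8385 ≈ 9.9963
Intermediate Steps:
c = -3501 (c = -1065 - 2436 = -3501)
x = 3501/559 (x = -3501/(-559) = -3501*(-1/559) = 3501/559 ≈ 6.2630)
N = 7/2 (N = 4*(½) + 9*(⅙) = 2 + 3/2 = 7/2 ≈ 3.5000)
x + (X/15)*N = 3501/559 + (16/15)*(7/2) = 3501/559 + 56/15 = 83819/8385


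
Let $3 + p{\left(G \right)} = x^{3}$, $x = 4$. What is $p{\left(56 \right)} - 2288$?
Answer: $-2227$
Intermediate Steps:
$p{\left(G \right)} = 61$ ($p{\left(G \right)} = -3 + 4^{3} = -3 + 64 = 61$)
$p{\left(56 \right)} - 2288 = 61 - 2288 = -2227$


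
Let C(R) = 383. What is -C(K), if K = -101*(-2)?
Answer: -383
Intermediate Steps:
K = 202
-C(K) = -1*383 = -383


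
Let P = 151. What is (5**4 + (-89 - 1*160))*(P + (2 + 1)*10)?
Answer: 68056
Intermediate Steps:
(5**4 + (-89 - 1*160))*(P + (2 + 1)*10) = (5**4 + (-89 - 1*160))*(151 + (2 + 1)*10) = (625 + (-89 - 160))*(151 + 3*10) = (625 - 249)*(151 + 30) = 376*181 = 68056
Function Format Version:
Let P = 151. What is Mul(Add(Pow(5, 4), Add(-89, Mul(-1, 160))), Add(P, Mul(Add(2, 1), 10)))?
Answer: 68056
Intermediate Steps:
Mul(Add(Pow(5, 4), Add(-89, Mul(-1, 160))), Add(P, Mul(Add(2, 1), 10))) = Mul(Add(Pow(5, 4), Add(-89, Mul(-1, 160))), Add(151, Mul(Add(2, 1), 10))) = Mul(Add(625, Add(-89, -160)), Add(151, Mul(3, 10))) = Mul(Add(625, -249), Add(151, 30)) = Mul(376, 181) = 68056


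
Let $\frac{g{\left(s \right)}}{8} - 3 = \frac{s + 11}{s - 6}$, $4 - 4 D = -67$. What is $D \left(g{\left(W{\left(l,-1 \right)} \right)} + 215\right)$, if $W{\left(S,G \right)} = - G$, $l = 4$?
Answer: $\frac{78029}{20} \approx 3901.4$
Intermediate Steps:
$D = \frac{71}{4}$ ($D = 1 - - \frac{67}{4} = 1 + \frac{67}{4} = \frac{71}{4} \approx 17.75$)
$g{\left(s \right)} = 24 + \frac{8 \left(11 + s\right)}{-6 + s}$ ($g{\left(s \right)} = 24 + 8 \frac{s + 11}{s - 6} = 24 + 8 \frac{11 + s}{s - 6} = 24 + 8 \frac{11 + s}{-6 + s} = 24 + \frac{8 \left(11 + s\right)}{-6 + s}$)
$D \left(g{\left(W{\left(l,-1 \right)} \right)} + 215\right) = \frac{71 \left(\frac{8 \left(-7 + 4 \left(\left(-1\right) \left(-1\right)\right)\right)}{-6 - -1} + 215\right)}{4} = \frac{71 \left(\frac{8 \left(-7 + 4 \cdot 1\right)}{-6 + 1} + 215\right)}{4} = \frac{71 \left(\frac{8 \left(-7 + 4\right)}{-5} + 215\right)}{4} = \frac{71 \left(8 \left(- \frac{1}{5}\right) \left(-3\right) + 215\right)}{4} = \frac{71 \left(\frac{24}{5} + 215\right)}{4} = \frac{71}{4} \cdot \frac{1099}{5} = \frac{78029}{20}$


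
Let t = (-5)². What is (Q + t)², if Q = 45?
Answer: 4900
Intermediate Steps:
t = 25
(Q + t)² = (45 + 25)² = 70² = 4900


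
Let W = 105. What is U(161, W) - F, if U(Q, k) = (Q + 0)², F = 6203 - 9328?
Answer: 29046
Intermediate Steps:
F = -3125
U(Q, k) = Q²
U(161, W) - F = 161² - 1*(-3125) = 25921 + 3125 = 29046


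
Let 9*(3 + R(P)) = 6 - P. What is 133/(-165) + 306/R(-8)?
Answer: -456139/2145 ≈ -212.65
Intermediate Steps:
R(P) = -7/3 - P/9 (R(P) = -3 + (6 - P)/9 = -3 + (⅔ - P/9) = -7/3 - P/9)
133/(-165) + 306/R(-8) = 133/(-165) + 306/(-7/3 - ⅑*(-8)) = 133*(-1/165) + 306/(-7/3 + 8/9) = -133/165 + 306/(-13/9) = -133/165 + 306*(-9/13) = -133/165 - 2754/13 = -456139/2145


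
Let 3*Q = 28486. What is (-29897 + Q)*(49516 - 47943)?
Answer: -96275465/3 ≈ -3.2092e+7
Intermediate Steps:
Q = 28486/3 (Q = (⅓)*28486 = 28486/3 ≈ 9495.3)
(-29897 + Q)*(49516 - 47943) = (-29897 + 28486/3)*(49516 - 47943) = -61205/3*1573 = -96275465/3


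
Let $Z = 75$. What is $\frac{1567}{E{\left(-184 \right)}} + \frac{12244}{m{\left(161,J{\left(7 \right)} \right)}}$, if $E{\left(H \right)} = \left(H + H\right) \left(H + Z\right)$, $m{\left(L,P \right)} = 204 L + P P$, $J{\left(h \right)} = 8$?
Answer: $\frac{135674541}{330001424} \approx 0.41113$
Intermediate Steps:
$m{\left(L,P \right)} = P^{2} + 204 L$ ($m{\left(L,P \right)} = 204 L + P^{2} = P^{2} + 204 L$)
$E{\left(H \right)} = 2 H \left(75 + H\right)$ ($E{\left(H \right)} = \left(H + H\right) \left(H + 75\right) = 2 H \left(75 + H\right)$)
$\frac{1567}{E{\left(-184 \right)}} + \frac{12244}{m{\left(161,J{\left(7 \right)} \right)}} = \frac{1567}{2 \left(-184\right) \left(75 - 184\right)} + \frac{12244}{8^{2} + 204 \cdot 161} = \frac{1567}{2 \left(-184\right) \left(-109\right)} + \frac{12244}{64 + 32844} = \frac{1567}{40112} + \frac{12244}{32908} = 1567 \cdot \frac{1}{40112} + 12244 \cdot \frac{1}{32908} = \frac{1567}{40112} + \frac{3061}{8227} = \frac{135674541}{330001424}$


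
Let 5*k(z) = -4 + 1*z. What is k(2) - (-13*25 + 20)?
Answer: 1523/5 ≈ 304.60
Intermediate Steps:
k(z) = -⅘ + z/5 (k(z) = (-4 + 1*z)/5 = (-4 + z)/5 = -⅘ + z/5)
k(2) - (-13*25 + 20) = (-⅘ + (⅕)*2) - (-13*25 + 20) = (-⅘ + ⅖) - (-325 + 20) = -⅖ - 1*(-305) = -⅖ + 305 = 1523/5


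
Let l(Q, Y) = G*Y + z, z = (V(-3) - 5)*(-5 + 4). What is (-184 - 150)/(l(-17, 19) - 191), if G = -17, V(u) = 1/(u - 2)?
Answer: 835/1272 ≈ 0.65645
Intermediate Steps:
V(u) = 1/(-2 + u)
z = 26/5 (z = (1/(-2 - 3) - 5)*(-5 + 4) = (1/(-5) - 5)*(-1) = (-⅕ - 5)*(-1) = -26/5*(-1) = 26/5 ≈ 5.2000)
l(Q, Y) = 26/5 - 17*Y (l(Q, Y) = -17*Y + 26/5 = 26/5 - 17*Y)
(-184 - 150)/(l(-17, 19) - 191) = (-184 - 150)/((26/5 - 17*19) - 191) = -334/((26/5 - 323) - 191) = -334/(-1589/5 - 191) = -334/(-2544/5) = -334*(-5/2544) = 835/1272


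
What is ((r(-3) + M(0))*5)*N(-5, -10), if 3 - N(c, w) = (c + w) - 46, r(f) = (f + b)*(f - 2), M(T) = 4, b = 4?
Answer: -320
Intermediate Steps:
r(f) = (-2 + f)*(4 + f) (r(f) = (f + 4)*(f - 2) = (4 + f)*(-2 + f) = (-2 + f)*(4 + f))
N(c, w) = 49 - c - w (N(c, w) = 3 - ((c + w) - 46) = 3 - (-46 + c + w) = 3 + (46 - c - w) = 49 - c - w)
((r(-3) + M(0))*5)*N(-5, -10) = (((-8 + (-3)² + 2*(-3)) + 4)*5)*(49 - 1*(-5) - 1*(-10)) = (((-8 + 9 - 6) + 4)*5)*(49 + 5 + 10) = ((-5 + 4)*5)*64 = -1*5*64 = -5*64 = -320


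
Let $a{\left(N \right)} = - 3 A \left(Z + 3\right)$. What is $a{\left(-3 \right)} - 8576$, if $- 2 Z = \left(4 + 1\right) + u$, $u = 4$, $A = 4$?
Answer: $-8558$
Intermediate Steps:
$Z = - \frac{9}{2}$ ($Z = - \frac{\left(4 + 1\right) + 4}{2} = - \frac{5 + 4}{2} = \left(- \frac{1}{2}\right) 9 = - \frac{9}{2} \approx -4.5$)
$a{\left(N \right)} = 18$ ($a{\left(N \right)} = \left(-3\right) 4 \left(- \frac{9}{2} + 3\right) = \left(-12\right) \left(- \frac{3}{2}\right) = 18$)
$a{\left(-3 \right)} - 8576 = 18 - 8576 = -8558$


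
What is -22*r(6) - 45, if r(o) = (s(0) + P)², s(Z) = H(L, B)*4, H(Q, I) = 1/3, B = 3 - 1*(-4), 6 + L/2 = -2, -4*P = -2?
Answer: -2141/18 ≈ -118.94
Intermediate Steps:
P = ½ (P = -¼*(-2) = ½ ≈ 0.50000)
L = -16 (L = -12 + 2*(-2) = -12 - 4 = -16)
B = 7 (B = 3 + 4 = 7)
H(Q, I) = ⅓
s(Z) = 4/3 (s(Z) = (⅓)*4 = 4/3)
r(o) = 121/36 (r(o) = (4/3 + ½)² = (11/6)² = 121/36)
-22*r(6) - 45 = -22*121/36 - 45 = -1331/18 - 45 = -2141/18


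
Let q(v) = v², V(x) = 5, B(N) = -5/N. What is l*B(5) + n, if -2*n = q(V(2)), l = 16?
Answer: -57/2 ≈ -28.500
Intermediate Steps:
n = -25/2 (n = -½*5² = -½*25 = -25/2 ≈ -12.500)
l*B(5) + n = 16*(-5/5) - 25/2 = 16*(-5*⅕) - 25/2 = 16*(-1) - 25/2 = -16 - 25/2 = -57/2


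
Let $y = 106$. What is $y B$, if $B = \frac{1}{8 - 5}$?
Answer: $\frac{106}{3} \approx 35.333$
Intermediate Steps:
$B = \frac{1}{3} \approx 0.33333$
$y B = 106 \cdot \frac{1}{3} = \frac{106}{3}$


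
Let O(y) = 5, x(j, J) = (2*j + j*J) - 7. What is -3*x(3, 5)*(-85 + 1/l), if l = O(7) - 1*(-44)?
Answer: 24984/7 ≈ 3569.1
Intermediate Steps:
x(j, J) = -7 + 2*j + J*j (x(j, J) = (2*j + J*j) - 7 = -7 + 2*j + J*j)
l = 49 (l = 5 - 1*(-44) = 5 + 44 = 49)
-3*x(3, 5)*(-85 + 1/l) = -3*(-7 + 2*3 + 5*3)*(-85 + 1/49) = -3*(-7 + 6 + 15)*(-85 + 1/49) = -42*(-4164)/49 = -3*(-8328/7) = 24984/7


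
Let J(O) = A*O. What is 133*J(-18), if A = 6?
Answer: -14364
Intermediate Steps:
J(O) = 6*O
133*J(-18) = 133*(6*(-18)) = 133*(-108) = -14364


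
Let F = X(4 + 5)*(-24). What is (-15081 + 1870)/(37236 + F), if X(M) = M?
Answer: -13211/37020 ≈ -0.35686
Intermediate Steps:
F = -216 (F = (4 + 5)*(-24) = 9*(-24) = -216)
(-15081 + 1870)/(37236 + F) = (-15081 + 1870)/(37236 - 216) = -13211/37020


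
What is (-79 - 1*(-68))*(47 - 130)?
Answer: 913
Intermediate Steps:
(-79 - 1*(-68))*(47 - 130) = (-79 + 68)*(-83) = -11*(-83) = 913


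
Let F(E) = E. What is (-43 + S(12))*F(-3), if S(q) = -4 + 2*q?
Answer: 69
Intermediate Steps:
(-43 + S(12))*F(-3) = (-43 + (-4 + 2*12))*(-3) = (-43 + (-4 + 24))*(-3) = (-43 + 20)*(-3) = -23*(-3) = 69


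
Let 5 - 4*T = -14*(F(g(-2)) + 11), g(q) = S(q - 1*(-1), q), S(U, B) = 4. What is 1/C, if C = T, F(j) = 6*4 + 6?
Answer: 4/579 ≈ 0.0069085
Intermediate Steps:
g(q) = 4
F(j) = 30 (F(j) = 24 + 6 = 30)
T = 579/4 (T = 5/4 - (-7)*(30 + 11)/2 = 5/4 - (-7)*41/2 = 5/4 - 1/4*(-574) = 5/4 + 287/2 = 579/4 ≈ 144.75)
C = 579/4 ≈ 144.75
1/C = 1/(579/4) = 4/579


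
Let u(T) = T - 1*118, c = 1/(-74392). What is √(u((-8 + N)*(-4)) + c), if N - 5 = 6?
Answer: I*√179860532678/37196 ≈ 11.402*I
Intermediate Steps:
N = 11 (N = 5 + 6 = 11)
c = -1/74392 ≈ -1.3442e-5
u(T) = -118 + T (u(T) = T - 118 = -118 + T)
√(u((-8 + N)*(-4)) + c) = √((-118 + (-8 + 11)*(-4)) - 1/74392) = √((-118 + 3*(-4)) - 1/74392) = √((-118 - 12) - 1/74392) = √(-130 - 1/74392) = √(-9670961/74392) = I*√179860532678/37196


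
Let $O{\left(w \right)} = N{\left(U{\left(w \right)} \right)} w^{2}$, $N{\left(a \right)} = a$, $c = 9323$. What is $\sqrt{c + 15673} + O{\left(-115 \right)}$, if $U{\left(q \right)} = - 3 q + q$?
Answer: $3041750 + 2 \sqrt{6249} \approx 3.0419 \cdot 10^{6}$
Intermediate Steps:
$U{\left(q \right)} = - 2 q$
$O{\left(w \right)} = - 2 w^{3}$ ($O{\left(w \right)} = - 2 w w^{2} = - 2 w^{3}$)
$\sqrt{c + 15673} + O{\left(-115 \right)} = \sqrt{9323 + 15673} - 2 \left(-115\right)^{3} = \sqrt{24996} - -3041750 = 2 \sqrt{6249} + 3041750 = 3041750 + 2 \sqrt{6249}$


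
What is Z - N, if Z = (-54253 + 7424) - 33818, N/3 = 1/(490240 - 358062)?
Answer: -10659759169/132178 ≈ -80647.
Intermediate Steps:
N = 3/132178 (N = 3/(490240 - 358062) = 3/132178 ≈ 2.2697e-5)
Z = -80647 (Z = -46829 - 33818 = -80647)
Z - N = -80647 - 1*3/132178 = -80647 - 3/132178 = -10659759169/132178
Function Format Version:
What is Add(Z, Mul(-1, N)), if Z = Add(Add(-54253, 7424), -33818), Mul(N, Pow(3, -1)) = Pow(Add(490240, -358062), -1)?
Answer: Rational(-10659759169, 132178) ≈ -80647.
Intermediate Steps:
N = Rational(3, 132178) (N = Mul(3, Pow(Add(490240, -358062), -1)) = Mul(3, Pow(132178, -1)) = Mul(3, Rational(1, 132178)) = Rational(3, 132178) ≈ 2.2697e-5)
Z = -80647 (Z = Add(-46829, -33818) = -80647)
Add(Z, Mul(-1, N)) = Add(-80647, Mul(-1, Rational(3, 132178))) = Add(-80647, Rational(-3, 132178)) = Rational(-10659759169, 132178)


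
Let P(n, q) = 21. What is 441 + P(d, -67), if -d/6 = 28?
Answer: 462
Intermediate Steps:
d = -168 (d = -6*28 = -168)
441 + P(d, -67) = 441 + 21 = 462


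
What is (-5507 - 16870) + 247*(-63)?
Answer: -37938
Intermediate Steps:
(-5507 - 16870) + 247*(-63) = -22377 - 15561 = -37938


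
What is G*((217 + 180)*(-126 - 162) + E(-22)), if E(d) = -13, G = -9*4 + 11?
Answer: 2858725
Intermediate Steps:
G = -25 (G = -36 + 11 = -25)
G*((217 + 180)*(-126 - 162) + E(-22)) = -25*((217 + 180)*(-126 - 162) - 13) = -25*(397*(-288) - 13) = -25*(-114336 - 13) = -25*(-114349) = 2858725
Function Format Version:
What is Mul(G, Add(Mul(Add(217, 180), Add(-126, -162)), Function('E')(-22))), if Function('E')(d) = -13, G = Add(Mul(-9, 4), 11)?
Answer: 2858725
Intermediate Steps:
G = -25 (G = Add(-36, 11) = -25)
Mul(G, Add(Mul(Add(217, 180), Add(-126, -162)), Function('E')(-22))) = Mul(-25, Add(Mul(Add(217, 180), Add(-126, -162)), -13)) = Mul(-25, Add(Mul(397, -288), -13)) = Mul(-25, Add(-114336, -13)) = Mul(-25, -114349) = 2858725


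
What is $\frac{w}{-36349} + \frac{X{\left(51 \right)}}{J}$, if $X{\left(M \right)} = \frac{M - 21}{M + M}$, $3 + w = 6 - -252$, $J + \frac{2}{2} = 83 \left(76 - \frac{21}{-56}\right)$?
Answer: $- \frac{43670443}{6266458553} \approx -0.0069689$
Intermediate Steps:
$J = \frac{50705}{8}$ ($J = -1 + 83 \left(76 - \frac{21}{-56}\right) = -1 + 83 \left(76 - - \frac{3}{8}\right) = -1 + 83 \left(76 + \frac{3}{8}\right) = -1 + 83 \cdot \frac{611}{8} = -1 + \frac{50713}{8} = \frac{50705}{8} \approx 6338.1$)
$w = 255$ ($w = -3 + \left(6 - -252\right) = -3 + \left(6 + 252\right) = -3 + 258 = 255$)
$X{\left(M \right)} = \frac{-21 + M}{2 M}$
$\frac{w}{-36349} + \frac{X{\left(51 \right)}}{J} = \frac{255}{-36349} + \frac{\frac{1}{2} \cdot \frac{1}{51} \left(-21 + 51\right)}{\frac{50705}{8}} = 255 \left(- \frac{1}{36349}\right) + \frac{1}{2} \cdot \frac{1}{51} \cdot 30 \cdot \frac{8}{50705} = - \frac{255}{36349} + \frac{5}{17} \cdot \frac{8}{50705} = - \frac{255}{36349} + \frac{8}{172397} = - \frac{43670443}{6266458553}$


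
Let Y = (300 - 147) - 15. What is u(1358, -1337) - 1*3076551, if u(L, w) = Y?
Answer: -3076413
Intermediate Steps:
Y = 138 (Y = 153 - 15 = 138)
u(L, w) = 138
u(1358, -1337) - 1*3076551 = 138 - 1*3076551 = 138 - 3076551 = -3076413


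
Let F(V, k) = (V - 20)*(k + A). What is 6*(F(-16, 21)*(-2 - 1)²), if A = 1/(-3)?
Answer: -40176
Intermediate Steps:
A = -⅓ ≈ -0.33333
F(V, k) = (-20 + V)*(-⅓ + k) (F(V, k) = (V - 20)*(k - ⅓) = (-20 + V)*(-⅓ + k))
6*(F(-16, 21)*(-2 - 1)²) = 6*((20/3 - 20*21 - ⅓*(-16) - 16*21)*(-2 - 1)²) = 6*((20/3 - 420 + 16/3 - 336)*(-3)²) = 6*(-744*9) = 6*(-6696) = -40176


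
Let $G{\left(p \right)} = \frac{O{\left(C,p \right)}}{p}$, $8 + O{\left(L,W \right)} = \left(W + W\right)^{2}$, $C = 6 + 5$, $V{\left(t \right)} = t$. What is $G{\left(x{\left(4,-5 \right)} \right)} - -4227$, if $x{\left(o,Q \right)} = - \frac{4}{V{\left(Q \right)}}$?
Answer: $\frac{21101}{5} \approx 4220.2$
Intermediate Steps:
$C = 11$
$x{\left(o,Q \right)} = - \frac{4}{Q}$
$O{\left(L,W \right)} = -8 + 4 W^{2}$ ($O{\left(L,W \right)} = -8 + \left(W + W\right)^{2} = -8 + \left(2 W\right)^{2} = -8 + 4 W^{2}$)
$G{\left(p \right)} = \frac{-8 + 4 p^{2}}{p}$
$G{\left(x{\left(4,-5 \right)} \right)} - -4227 = \left(- \frac{8}{\left(-4\right) \frac{1}{-5}} + 4 \left(- \frac{4}{-5}\right)\right) - -4227 = \left(- \frac{8}{\left(-4\right) \left(- \frac{1}{5}\right)} + 4 \left(\left(-4\right) \left(- \frac{1}{5}\right)\right)\right) + 4227 = \left(- \frac{8}{\frac{4}{5}} + 4 \cdot \frac{4}{5}\right) + 4227 = \left(\left(-8\right) \frac{5}{4} + \frac{16}{5}\right) + 4227 = \left(-10 + \frac{16}{5}\right) + 4227 = - \frac{34}{5} + 4227 = \frac{21101}{5}$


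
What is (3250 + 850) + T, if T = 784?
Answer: 4884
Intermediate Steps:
(3250 + 850) + T = (3250 + 850) + 784 = 4100 + 784 = 4884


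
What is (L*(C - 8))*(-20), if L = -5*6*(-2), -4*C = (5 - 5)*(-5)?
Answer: 9600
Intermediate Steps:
C = 0 (C = -(5 - 5)*(-5)/4 = -0*(-5) = -1/4*0 = 0)
L = 60 (L = -30*(-2) = 60)
(L*(C - 8))*(-20) = (60*(0 - 8))*(-20) = (60*(-8))*(-20) = -480*(-20) = 9600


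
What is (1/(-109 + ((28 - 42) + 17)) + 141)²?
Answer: 223353025/11236 ≈ 19878.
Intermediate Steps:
(1/(-109 + ((28 - 42) + 17)) + 141)² = (1/(-109 + (-14 + 17)) + 141)² = (1/(-109 + 3) + 141)² = (1/(-106) + 141)² = (-1/106 + 141)² = (14945/106)² = 223353025/11236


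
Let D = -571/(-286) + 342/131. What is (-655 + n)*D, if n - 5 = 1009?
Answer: 61968067/37466 ≈ 1654.0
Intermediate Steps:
n = 1014 (n = 5 + 1009 = 1014)
D = 172613/37466 (D = -571*(-1/286) + 342*(1/131) = 571/286 + 342/131 = 172613/37466 ≈ 4.6072)
(-655 + n)*D = (-655 + 1014)*(172613/37466) = 359*(172613/37466) = 61968067/37466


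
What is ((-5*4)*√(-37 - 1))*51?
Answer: -1020*I*√38 ≈ -6287.7*I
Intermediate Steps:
((-5*4)*√(-37 - 1))*51 = -20*I*√38*51 = -1020*I*√38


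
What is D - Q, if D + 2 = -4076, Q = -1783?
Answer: -2295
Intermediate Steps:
D = -4078 (D = -2 - 4076 = -4078)
D - Q = -4078 - 1*(-1783) = -4078 + 1783 = -2295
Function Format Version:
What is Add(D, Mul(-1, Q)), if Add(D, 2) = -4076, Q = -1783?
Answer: -2295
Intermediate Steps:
D = -4078 (D = Add(-2, -4076) = -4078)
Add(D, Mul(-1, Q)) = Add(-4078, Mul(-1, -1783)) = Add(-4078, 1783) = -2295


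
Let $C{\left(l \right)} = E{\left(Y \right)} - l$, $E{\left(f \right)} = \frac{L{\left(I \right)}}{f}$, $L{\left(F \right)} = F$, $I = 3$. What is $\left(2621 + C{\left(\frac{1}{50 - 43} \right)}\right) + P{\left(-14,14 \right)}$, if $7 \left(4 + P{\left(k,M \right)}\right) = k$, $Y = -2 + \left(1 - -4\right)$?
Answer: $\frac{18311}{7} \approx 2615.9$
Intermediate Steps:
$Y = 3$ ($Y = -2 + \left(1 + 4\right) = -2 + 5 = 3$)
$E{\left(f \right)} = \frac{3}{f}$
$C{\left(l \right)} = 1 - l$ ($C{\left(l \right)} = \frac{3}{3} - l = 3 \cdot \frac{1}{3} - l = 1 - l$)
$P{\left(k,M \right)} = -4 + \frac{k}{7}$
$\left(2621 + C{\left(\frac{1}{50 - 43} \right)}\right) + P{\left(-14,14 \right)} = \left(2621 + \left(1 - \frac{1}{50 - 43}\right)\right) + \left(-4 + \frac{1}{7} \left(-14\right)\right) = \left(2621 + \left(1 - \frac{1}{7}\right)\right) - 6 = \left(2621 + \frac{6}{7}\right) - 6 = \frac{18353}{7} - 6 = \frac{18311}{7}$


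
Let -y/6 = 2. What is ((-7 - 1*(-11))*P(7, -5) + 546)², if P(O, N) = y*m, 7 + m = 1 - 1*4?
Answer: 1052676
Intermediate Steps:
y = -12 (y = -6*2 = -12)
m = -10 (m = -7 + (1 - 1*4) = -7 + (1 - 4) = -7 - 3 = -10)
P(O, N) = 120 (P(O, N) = -12*(-10) = 120)
((-7 - 1*(-11))*P(7, -5) + 546)² = ((-7 - 1*(-11))*120 + 546)² = ((-7 + 11)*120 + 546)² = (4*120 + 546)² = (480 + 546)² = 1026² = 1052676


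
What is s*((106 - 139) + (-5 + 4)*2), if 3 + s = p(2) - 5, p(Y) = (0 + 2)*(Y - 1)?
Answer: 210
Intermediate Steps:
p(Y) = -2 + 2*Y (p(Y) = 2*(-1 + Y) = -2 + 2*Y)
s = -6 (s = -3 + ((-2 + 2*2) - 5) = -3 + ((-2 + 4) - 5) = -3 + (2 - 5) = -3 - 3 = -6)
s*((106 - 139) + (-5 + 4)*2) = -6*((106 - 139) + (-5 + 4)*2) = -6*(-33 - 1*2) = -6*(-33 - 2) = -6*(-35) = 210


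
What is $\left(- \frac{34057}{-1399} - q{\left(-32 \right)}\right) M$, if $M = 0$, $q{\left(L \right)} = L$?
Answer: $0$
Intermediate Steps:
$\left(- \frac{34057}{-1399} - q{\left(-32 \right)}\right) M = \left(- \frac{34057}{-1399} - -32\right) 0 = \left(\left(-34057\right) \left(- \frac{1}{1399}\right) + 32\right) 0 = \left(\frac{34057}{1399} + 32\right) 0 = \frac{78825}{1399} \cdot 0 = 0$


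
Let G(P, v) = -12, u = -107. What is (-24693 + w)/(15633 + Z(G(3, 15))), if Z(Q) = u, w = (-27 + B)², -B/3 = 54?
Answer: 5514/7763 ≈ 0.71029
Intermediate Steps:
B = -162 (B = -3*54 = -162)
w = 35721 (w = (-27 - 162)² = (-189)² = 35721)
Z(Q) = -107
(-24693 + w)/(15633 + Z(G(3, 15))) = (-24693 + 35721)/(15633 - 107) = 11028/15526 = 11028*(1/15526) = 5514/7763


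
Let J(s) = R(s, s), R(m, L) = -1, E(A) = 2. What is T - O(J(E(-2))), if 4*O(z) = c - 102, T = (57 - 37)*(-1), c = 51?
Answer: -29/4 ≈ -7.2500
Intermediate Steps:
T = -20 (T = 20*(-1) = -20)
J(s) = -1
O(z) = -51/4 (O(z) = (51 - 102)/4 = (1/4)*(-51) = -51/4)
T - O(J(E(-2))) = -20 - 1*(-51/4) = -20 + 51/4 = -29/4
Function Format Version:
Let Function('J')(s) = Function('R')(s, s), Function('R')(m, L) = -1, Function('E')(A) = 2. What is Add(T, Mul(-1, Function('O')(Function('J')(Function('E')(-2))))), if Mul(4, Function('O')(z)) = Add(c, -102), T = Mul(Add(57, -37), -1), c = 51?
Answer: Rational(-29, 4) ≈ -7.2500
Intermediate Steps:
T = -20 (T = Mul(20, -1) = -20)
Function('J')(s) = -1
Function('O')(z) = Rational(-51, 4) (Function('O')(z) = Mul(Rational(1, 4), Add(51, -102)) = Mul(Rational(1, 4), -51) = Rational(-51, 4))
Add(T, Mul(-1, Function('O')(Function('J')(Function('E')(-2))))) = Add(-20, Mul(-1, Rational(-51, 4))) = Add(-20, Rational(51, 4)) = Rational(-29, 4)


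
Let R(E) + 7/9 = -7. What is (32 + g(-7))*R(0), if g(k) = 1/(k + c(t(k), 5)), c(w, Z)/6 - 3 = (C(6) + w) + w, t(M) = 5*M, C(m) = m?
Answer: -835450/3357 ≈ -248.87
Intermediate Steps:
c(w, Z) = 54 + 12*w (c(w, Z) = 18 + 6*((6 + w) + w) = 18 + 6*(6 + 2*w) = 18 + (36 + 12*w) = 54 + 12*w)
g(k) = 1/(54 + 61*k) (g(k) = 1/(k + (54 + 12*(5*k))) = 1/(k + (54 + 60*k)) = 1/(54 + 61*k))
R(E) = -70/9 (R(E) = -7/9 - 7 = -70/9)
(32 + g(-7))*R(0) = (32 + 1/(54 + 61*(-7)))*(-70/9) = (32 + 1/(54 - 427))*(-70/9) = (32 + 1/(-373))*(-70/9) = (32 - 1/373)*(-70/9) = (11935/373)*(-70/9) = -835450/3357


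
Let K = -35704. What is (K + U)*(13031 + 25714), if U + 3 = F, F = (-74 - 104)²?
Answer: -155871135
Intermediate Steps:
F = 31684 (F = (-178)² = 31684)
U = 31681 (U = -3 + 31684 = 31681)
(K + U)*(13031 + 25714) = (-35704 + 31681)*(13031 + 25714) = -4023*38745 = -155871135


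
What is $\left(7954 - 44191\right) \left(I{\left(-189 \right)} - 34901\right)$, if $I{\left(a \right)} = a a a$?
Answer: $245910442290$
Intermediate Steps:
$I{\left(a \right)} = a^{3}$ ($I{\left(a \right)} = a a^{2} = a^{3}$)
$\left(7954 - 44191\right) \left(I{\left(-189 \right)} - 34901\right) = \left(7954 - 44191\right) \left(\left(-189\right)^{3} - 34901\right) = - 36237 \left(-6751269 - 34901\right) = \left(-36237\right) \left(-6786170\right) = 245910442290$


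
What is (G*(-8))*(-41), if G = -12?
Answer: -3936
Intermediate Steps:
(G*(-8))*(-41) = -12*(-8)*(-41) = 96*(-41) = -3936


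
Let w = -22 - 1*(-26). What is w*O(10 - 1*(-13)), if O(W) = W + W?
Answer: 184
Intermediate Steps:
w = 4 (w = -22 + 26 = 4)
O(W) = 2*W
w*O(10 - 1*(-13)) = 4*(2*(10 - 1*(-13))) = 4*(2*(10 + 13)) = 4*(2*23) = 4*46 = 184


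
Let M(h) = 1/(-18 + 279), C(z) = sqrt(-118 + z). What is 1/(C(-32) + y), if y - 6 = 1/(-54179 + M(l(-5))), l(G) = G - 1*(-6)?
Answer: 399918580868582/12397499381555603 - 999799527777620*I*sqrt(6)/37192498144666809 ≈ 0.032258 - 0.065847*I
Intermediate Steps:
l(G) = 6 + G (l(G) = G + 6 = 6 + G)
M(h) = 1/261
y = 84844047/14140718 (y = 6 + 1/(-54179 + 1/261) = 6 + 1/(-14140718/261) = 6 - 261/14140718 = 84844047/14140718 ≈ 6.0000)
1/(C(-32) + y) = 1/(sqrt(-118 - 32) + 84844047/14140718) = 1/(sqrt(-150) + 84844047/14140718) = 1/(5*I*sqrt(6) + 84844047/14140718) = 1/(84844047/14140718 + 5*I*sqrt(6))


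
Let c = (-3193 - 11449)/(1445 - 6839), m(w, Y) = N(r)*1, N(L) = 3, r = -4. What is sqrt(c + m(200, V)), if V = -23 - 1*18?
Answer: 2*sqrt(10391541)/2697 ≈ 2.3905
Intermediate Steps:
V = -41 (V = -23 - 18 = -41)
m(w, Y) = 3 (m(w, Y) = 3*1 = 3)
c = 7321/2697 (c = -14642/(-5394) = -14642*(-1/5394) = 7321/2697 ≈ 2.7145)
sqrt(c + m(200, V)) = sqrt(7321/2697 + 3) = sqrt(15412/2697) = 2*sqrt(10391541)/2697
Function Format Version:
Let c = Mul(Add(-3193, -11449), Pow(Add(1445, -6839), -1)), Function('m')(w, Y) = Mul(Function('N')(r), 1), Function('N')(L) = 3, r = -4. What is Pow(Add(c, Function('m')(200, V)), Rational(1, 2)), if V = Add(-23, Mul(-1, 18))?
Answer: Mul(Rational(2, 2697), Pow(10391541, Rational(1, 2))) ≈ 2.3905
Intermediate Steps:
V = -41 (V = Add(-23, -18) = -41)
Function('m')(w, Y) = 3 (Function('m')(w, Y) = Mul(3, 1) = 3)
c = Rational(7321, 2697) (c = Mul(-14642, Pow(-5394, -1)) = Mul(-14642, Rational(-1, 5394)) = Rational(7321, 2697) ≈ 2.7145)
Pow(Add(c, Function('m')(200, V)), Rational(1, 2)) = Pow(Add(Rational(7321, 2697), 3), Rational(1, 2)) = Pow(Rational(15412, 2697), Rational(1, 2)) = Mul(Rational(2, 2697), Pow(10391541, Rational(1, 2)))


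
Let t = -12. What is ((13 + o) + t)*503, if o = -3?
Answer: -1006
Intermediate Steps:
((13 + o) + t)*503 = ((13 - 3) - 12)*503 = (10 - 12)*503 = -2*503 = -1006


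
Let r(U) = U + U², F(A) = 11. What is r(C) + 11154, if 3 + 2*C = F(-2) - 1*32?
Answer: 11286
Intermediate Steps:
C = -12 (C = -3/2 + (11 - 1*32)/2 = -3/2 + (11 - 32)/2 = -3/2 + (½)*(-21) = -3/2 - 21/2 = -12)
r(C) + 11154 = -12*(1 - 12) + 11154 = -12*(-11) + 11154 = 132 + 11154 = 11286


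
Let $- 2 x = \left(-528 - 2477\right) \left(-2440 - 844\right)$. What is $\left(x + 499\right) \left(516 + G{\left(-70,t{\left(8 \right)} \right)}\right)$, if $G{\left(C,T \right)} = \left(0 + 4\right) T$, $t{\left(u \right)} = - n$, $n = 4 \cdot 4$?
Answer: $-2230037372$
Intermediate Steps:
$n = 16$
$x = -4934210$ ($x = - \frac{\left(-528 - 2477\right) \left(-2440 - 844\right)}{2} = - \frac{\left(-3005\right) \left(-3284\right)}{2} = \left(- \frac{1}{2}\right) 9868420 = -4934210$)
$t{\left(u \right)} = -16$ ($t{\left(u \right)} = \left(-1\right) 16 = -16$)
$G{\left(C,T \right)} = 4 T$
$\left(x + 499\right) \left(516 + G{\left(-70,t{\left(8 \right)} \right)}\right) = \left(-4934210 + 499\right) \left(516 + 4 \left(-16\right)\right) = - 4933711 \left(516 - 64\right) = \left(-4933711\right) 452 = -2230037372$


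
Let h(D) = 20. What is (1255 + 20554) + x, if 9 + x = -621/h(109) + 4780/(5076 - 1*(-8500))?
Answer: 738850113/33940 ≈ 21769.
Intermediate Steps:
x = -1347347/33940 (x = -9 + (-621/20 + 4780/(5076 - 1*(-8500))) = -9 + (-621*1/20 + 4780/(5076 + 8500)) = -9 + (-621/20 + 4780/13576) = -9 + (-621/20 + 4780*(1/13576)) = -9 + (-621/20 + 1195/3394) = -9 - 1041887/33940 = -1347347/33940 ≈ -39.698)
(1255 + 20554) + x = (1255 + 20554) - 1347347/33940 = 21809 - 1347347/33940 = 738850113/33940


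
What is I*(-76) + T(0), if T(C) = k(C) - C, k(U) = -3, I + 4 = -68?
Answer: 5469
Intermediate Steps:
I = -72 (I = -4 - 68 = -72)
T(C) = -3 - C
I*(-76) + T(0) = -72*(-76) + (-3 - 1*0) = 5472 + (-3 + 0) = 5472 - 3 = 5469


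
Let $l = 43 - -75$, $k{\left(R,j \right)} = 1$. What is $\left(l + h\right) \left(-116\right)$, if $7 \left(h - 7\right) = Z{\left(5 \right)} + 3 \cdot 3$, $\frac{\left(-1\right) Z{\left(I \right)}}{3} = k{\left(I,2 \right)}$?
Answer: $- \frac{102196}{7} \approx -14599.0$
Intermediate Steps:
$Z{\left(I \right)} = -3$ ($Z{\left(I \right)} = \left(-3\right) 1 = -3$)
$l = 118$ ($l = 43 + 75 = 118$)
$h = \frac{55}{7}$ ($h = 7 + \frac{-3 + 3 \cdot 3}{7} = 7 + \frac{-3 + 9}{7} = 7 + \frac{1}{7} \cdot 6 = 7 + \frac{6}{7} = \frac{55}{7} \approx 7.8571$)
$\left(l + h\right) \left(-116\right) = \left(118 + \frac{55}{7}\right) \left(-116\right) = \frac{881}{7} \left(-116\right) = - \frac{102196}{7}$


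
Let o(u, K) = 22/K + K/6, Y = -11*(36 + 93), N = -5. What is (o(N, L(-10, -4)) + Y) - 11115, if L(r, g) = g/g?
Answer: -75071/6 ≈ -12512.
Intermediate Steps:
Y = -1419 (Y = -11*129 = -1419)
L(r, g) = 1
o(u, K) = 22/K + K/6 (o(u, K) = 22/K + K*(⅙) = 22/K + K/6)
(o(N, L(-10, -4)) + Y) - 11115 = ((22/1 + (⅙)*1) - 1419) - 11115 = ((22*1 + ⅙) - 1419) - 11115 = ((22 + ⅙) - 1419) - 11115 = (133/6 - 1419) - 11115 = -8381/6 - 11115 = -75071/6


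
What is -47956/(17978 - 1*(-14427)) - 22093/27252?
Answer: -2022820577/883101060 ≈ -2.2906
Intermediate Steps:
-47956/(17978 - 1*(-14427)) - 22093/27252 = -47956/(17978 + 14427) - 22093*1/27252 = -47956/32405 - 22093/27252 = -2022820577/883101060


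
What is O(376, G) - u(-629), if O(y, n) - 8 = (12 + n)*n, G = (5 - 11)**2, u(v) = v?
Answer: 2365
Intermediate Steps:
G = 36 (G = (-6)**2 = 36)
O(y, n) = 8 + n*(12 + n) (O(y, n) = 8 + (12 + n)*n = 8 + n*(12 + n))
O(376, G) - u(-629) = (8 + 36**2 + 12*36) - 1*(-629) = (8 + 1296 + 432) + 629 = 1736 + 629 = 2365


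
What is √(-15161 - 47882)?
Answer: I*√63043 ≈ 251.08*I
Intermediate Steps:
√(-15161 - 47882) = √(-63043) = I*√63043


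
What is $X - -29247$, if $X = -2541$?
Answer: $26706$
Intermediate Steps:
$X - -29247 = -2541 - -29247 = -2541 + 29247 = 26706$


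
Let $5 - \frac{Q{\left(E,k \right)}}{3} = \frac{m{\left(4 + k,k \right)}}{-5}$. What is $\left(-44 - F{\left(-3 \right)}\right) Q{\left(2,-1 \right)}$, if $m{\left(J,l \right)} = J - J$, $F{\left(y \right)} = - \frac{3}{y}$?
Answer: $-675$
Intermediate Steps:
$m{\left(J,l \right)} = 0$
$Q{\left(E,k \right)} = 15$ ($Q{\left(E,k \right)} = 15 - 3 \frac{0}{-5} = 15 - 3 \cdot 0 \left(- \frac{1}{5}\right) = 15 - 0 = 15 + 0 = 15$)
$\left(-44 - F{\left(-3 \right)}\right) Q{\left(2,-1 \right)} = \left(-44 - - \frac{3}{-3}\right) 15 = \left(-44 - \left(-3\right) \left(- \frac{1}{3}\right)\right) 15 = \left(-44 - 1\right) 15 = \left(-45\right) 15 = -675$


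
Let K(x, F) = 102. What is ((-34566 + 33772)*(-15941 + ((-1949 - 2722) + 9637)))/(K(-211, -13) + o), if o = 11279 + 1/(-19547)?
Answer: 85167745025/111232203 ≈ 765.67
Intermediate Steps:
o = 220470612/19547 (o = 11279 - 1/19547 = 220470612/19547 ≈ 11279.)
((-34566 + 33772)*(-15941 + ((-1949 - 2722) + 9637)))/(K(-211, -13) + o) = ((-34566 + 33772)*(-15941 + ((-1949 - 2722) + 9637)))/(102 + 220470612/19547) = (-794*(-15941 + (-4671 + 9637)))/(222464406/19547) = -794*(-15941 + 4966)*(19547/222464406) = -794*(-10975)*(19547/222464406) = 8714150*(19547/222464406) = 85167745025/111232203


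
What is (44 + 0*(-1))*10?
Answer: 440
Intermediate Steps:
(44 + 0*(-1))*10 = (44 + 0)*10 = 44*10 = 440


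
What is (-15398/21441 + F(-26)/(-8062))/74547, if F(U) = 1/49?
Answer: -868973795/90201973918518 ≈ -9.6336e-6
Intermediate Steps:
F(U) = 1/49
(-15398/21441 + F(-26)/(-8062))/74547 = (-15398/21441 + (1/49)/(-8062))/74547 = (-15398*1/21441 + (1/49)*(-1/8062))*(1/74547) = (-15398/21441 - 1/395038)*(1/74547) = -868973795/1210001394*1/74547 = -868973795/90201973918518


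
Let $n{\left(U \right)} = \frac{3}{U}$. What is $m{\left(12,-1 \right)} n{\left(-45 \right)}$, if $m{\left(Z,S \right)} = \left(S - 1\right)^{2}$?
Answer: $- \frac{4}{15} \approx -0.26667$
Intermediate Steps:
$m{\left(Z,S \right)} = \left(-1 + S\right)^{2}$
$m{\left(12,-1 \right)} n{\left(-45 \right)} = \left(-1 - 1\right)^{2} \frac{3}{-45} = \left(-2\right)^{2} \cdot 3 \left(- \frac{1}{45}\right) = 4 \left(- \frac{1}{15}\right) = - \frac{4}{15}$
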